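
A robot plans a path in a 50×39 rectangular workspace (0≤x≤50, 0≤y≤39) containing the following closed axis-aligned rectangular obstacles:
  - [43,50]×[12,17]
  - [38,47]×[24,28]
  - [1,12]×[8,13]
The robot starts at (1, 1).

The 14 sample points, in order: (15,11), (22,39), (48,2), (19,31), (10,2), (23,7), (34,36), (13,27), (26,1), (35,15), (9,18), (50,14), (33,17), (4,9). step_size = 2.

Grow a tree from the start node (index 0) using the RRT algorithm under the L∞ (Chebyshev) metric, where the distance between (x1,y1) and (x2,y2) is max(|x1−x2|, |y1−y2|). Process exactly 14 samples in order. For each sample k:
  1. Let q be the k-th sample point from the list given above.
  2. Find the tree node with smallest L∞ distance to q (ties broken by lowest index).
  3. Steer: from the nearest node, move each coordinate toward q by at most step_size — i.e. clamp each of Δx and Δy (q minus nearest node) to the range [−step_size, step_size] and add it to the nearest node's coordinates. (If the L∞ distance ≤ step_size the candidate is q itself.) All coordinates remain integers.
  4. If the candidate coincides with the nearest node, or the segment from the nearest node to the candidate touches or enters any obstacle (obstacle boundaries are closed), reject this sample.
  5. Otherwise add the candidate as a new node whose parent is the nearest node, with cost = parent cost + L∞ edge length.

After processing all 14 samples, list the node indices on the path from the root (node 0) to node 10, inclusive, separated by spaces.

Path: 0 1 2 3 5 6 7 8 9 10

1. q=(15,11) nearest=0 d=14 new=(3,3) → add node 1 parent=0 cost=2
2. q=(22,39) nearest=1 d=36 new=(5,5) → add node 2 parent=1 cost=4
3. q=(48,2) nearest=2 d=43 new=(7,3) → add node 3 parent=2 cost=6
4. q=(19,31) nearest=2 d=26 new=(7,7) → add node 4 parent=2 cost=6
5. q=(10,2) nearest=3 d=3 new=(9,2) → add node 5 parent=3 cost=8
6. q=(23,7) nearest=5 d=14 new=(11,4) → add node 6 parent=5 cost=10
7. q=(34,36) nearest=4 d=29 new=(9,9) → blocked by [1,12]×[8,13], reject
8. q=(13,27) nearest=4 d=20 new=(9,9) → blocked by [1,12]×[8,13], reject
9. q=(26,1) nearest=6 d=15 new=(13,2) → add node 7 parent=6 cost=12
10. q=(35,15) nearest=7 d=22 new=(15,4) → add node 8 parent=7 cost=14
11. q=(9,18) nearest=4 d=11 new=(9,9) → blocked by [1,12]×[8,13], reject
12. q=(50,14) nearest=8 d=35 new=(17,6) → add node 9 parent=8 cost=16
13. q=(33,17) nearest=9 d=16 new=(19,8) → add node 10 parent=9 cost=18
14. q=(4,9) nearest=4 d=3 new=(5,9) → blocked by [1,12]×[8,13], reject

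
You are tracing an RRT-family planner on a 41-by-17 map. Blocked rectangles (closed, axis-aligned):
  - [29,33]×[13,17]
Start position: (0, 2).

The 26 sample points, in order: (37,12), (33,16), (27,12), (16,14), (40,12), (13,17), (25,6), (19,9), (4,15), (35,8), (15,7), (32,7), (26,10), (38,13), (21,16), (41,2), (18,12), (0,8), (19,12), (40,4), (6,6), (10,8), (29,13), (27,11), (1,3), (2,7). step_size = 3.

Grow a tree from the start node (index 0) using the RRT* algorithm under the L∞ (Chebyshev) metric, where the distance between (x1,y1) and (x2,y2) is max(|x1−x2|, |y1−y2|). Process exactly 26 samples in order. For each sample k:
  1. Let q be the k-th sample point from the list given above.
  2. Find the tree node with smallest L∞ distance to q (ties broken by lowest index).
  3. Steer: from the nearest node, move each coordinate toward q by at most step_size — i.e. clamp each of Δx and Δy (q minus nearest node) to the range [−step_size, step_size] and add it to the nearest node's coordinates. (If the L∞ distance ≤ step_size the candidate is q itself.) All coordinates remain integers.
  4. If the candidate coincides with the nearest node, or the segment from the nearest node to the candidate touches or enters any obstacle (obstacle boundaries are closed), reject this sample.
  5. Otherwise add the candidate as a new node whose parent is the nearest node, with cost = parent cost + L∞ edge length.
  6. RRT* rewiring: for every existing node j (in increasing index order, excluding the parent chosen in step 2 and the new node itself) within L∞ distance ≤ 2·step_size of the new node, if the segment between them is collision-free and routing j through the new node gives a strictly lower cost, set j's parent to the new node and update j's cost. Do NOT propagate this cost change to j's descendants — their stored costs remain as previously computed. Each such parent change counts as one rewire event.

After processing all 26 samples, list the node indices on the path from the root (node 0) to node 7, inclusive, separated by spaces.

Path: 0 1 2 3 4 5 7

1. q=(37,12) nearest=0 d=37 new=(3,5) → add node 1 parent=0 cost=3
2. q=(33,16) nearest=1 d=30 new=(6,8) → add node 2 parent=1 cost=6
3. q=(27,12) nearest=2 d=21 new=(9,11) → add node 3 parent=2 cost=9
4. q=(16,14) nearest=3 d=7 new=(12,14) → add node 4 parent=3 cost=12
5. q=(40,12) nearest=4 d=28 new=(15,12) → add node 5 parent=4 cost=15
6. q=(13,17) nearest=4 d=3 new=(13,17) → add node 6 parent=4 cost=15
7. q=(25,6) nearest=5 d=10 new=(18,9) → add node 7 parent=5 cost=18
8. q=(19,9) nearest=7 d=1 new=(19,9) → add node 8 parent=7 cost=19
9. q=(4,15) nearest=3 d=5 new=(6,14) → add node 9 parent=3 cost=12
10. q=(35,8) nearest=8 d=16 new=(22,8) → add node 10 parent=8 cost=22
11. q=(15,7) nearest=7 d=3 new=(15,7) → add node 11 parent=7 cost=21
12. q=(32,7) nearest=10 d=10 new=(25,7) → add node 12 parent=10 cost=25
13. q=(26,10) nearest=12 d=3 new=(26,10) → add node 13 parent=12 cost=28
14. q=(38,13) nearest=13 d=12 new=(29,13) → blocked by [29,33]×[13,17], reject
15. q=(21,16) nearest=5 d=6 new=(18,15) → add node 14 parent=5 cost=18
16. q=(41,2) nearest=13 d=15 new=(29,7) → add node 15 parent=13 cost=31
17. q=(18,12) nearest=5 d=3 new=(18,12) → add node 16 parent=5 cost=18
18. q=(0,8) nearest=1 d=3 new=(0,8) → add node 17 parent=1 cost=6
19. q=(19,12) nearest=16 d=1 new=(19,12) → add node 18 parent=16 cost=19
20. q=(40,4) nearest=15 d=11 new=(32,4) → add node 19 parent=15 cost=34
21. q=(6,6) nearest=2 d=2 new=(6,6) → add node 20 parent=2 cost=8
22. q=(10,8) nearest=3 d=3 new=(10,8) → add node 21 parent=3 cost=12; rewire 11→21 (17<21)
23. q=(29,13) nearest=13 d=3 new=(29,13) → blocked by [29,33]×[13,17], reject
24. q=(27,11) nearest=13 d=1 new=(27,11) → add node 22 parent=13 cost=29
25. q=(1,3) nearest=0 d=1 new=(1,3) → add node 23 parent=0 cost=1; rewire 20→23 (6<8)
26. q=(2,7) nearest=1 d=2 new=(2,7) → add node 24 parent=1 cost=5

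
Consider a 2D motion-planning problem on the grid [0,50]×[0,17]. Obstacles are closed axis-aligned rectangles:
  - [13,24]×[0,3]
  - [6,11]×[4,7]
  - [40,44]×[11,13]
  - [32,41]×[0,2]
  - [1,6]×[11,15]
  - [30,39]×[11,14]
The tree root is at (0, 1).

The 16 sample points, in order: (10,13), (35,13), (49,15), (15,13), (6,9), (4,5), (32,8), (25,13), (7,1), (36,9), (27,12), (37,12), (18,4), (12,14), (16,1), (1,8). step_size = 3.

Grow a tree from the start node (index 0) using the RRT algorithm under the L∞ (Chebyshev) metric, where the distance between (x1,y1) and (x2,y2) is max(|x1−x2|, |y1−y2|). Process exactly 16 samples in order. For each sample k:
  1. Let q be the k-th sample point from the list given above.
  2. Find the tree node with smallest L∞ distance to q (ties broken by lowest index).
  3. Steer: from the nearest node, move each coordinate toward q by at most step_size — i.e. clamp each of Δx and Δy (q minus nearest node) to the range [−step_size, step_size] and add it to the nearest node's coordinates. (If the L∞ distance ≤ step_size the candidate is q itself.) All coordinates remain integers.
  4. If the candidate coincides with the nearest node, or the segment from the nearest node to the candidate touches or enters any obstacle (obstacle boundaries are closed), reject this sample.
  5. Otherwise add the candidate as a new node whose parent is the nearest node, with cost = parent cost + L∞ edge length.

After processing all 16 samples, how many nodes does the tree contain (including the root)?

Node count: 6

1. q=(10,13) nearest=0 d=12 new=(3,4) → add node 1 parent=0 cost=3
2. q=(35,13) nearest=1 d=32 new=(6,7) → blocked by [6,11]×[4,7], reject
3. q=(49,15) nearest=1 d=46 new=(6,7) → blocked by [6,11]×[4,7], reject
4. q=(15,13) nearest=1 d=12 new=(6,7) → blocked by [6,11]×[4,7], reject
5. q=(6,9) nearest=1 d=5 new=(6,7) → blocked by [6,11]×[4,7], reject
6. q=(4,5) nearest=1 d=1 new=(4,5) → add node 2 parent=1 cost=4
7. q=(32,8) nearest=2 d=28 new=(7,8) → blocked by [6,11]×[4,7], reject
8. q=(25,13) nearest=2 d=21 new=(7,8) → blocked by [6,11]×[4,7], reject
9. q=(7,1) nearest=1 d=4 new=(6,1) → add node 3 parent=1 cost=6
10. q=(36,9) nearest=3 d=30 new=(9,4) → blocked by [6,11]×[4,7], reject
11. q=(27,12) nearest=3 d=21 new=(9,4) → blocked by [6,11]×[4,7], reject
12. q=(37,12) nearest=3 d=31 new=(9,4) → blocked by [6,11]×[4,7], reject
13. q=(18,4) nearest=3 d=12 new=(9,4) → blocked by [6,11]×[4,7], reject
14. q=(12,14) nearest=2 d=9 new=(7,8) → blocked by [6,11]×[4,7], reject
15. q=(16,1) nearest=3 d=10 new=(9,1) → add node 4 parent=3 cost=9
16. q=(1,8) nearest=2 d=3 new=(1,8) → add node 5 parent=2 cost=7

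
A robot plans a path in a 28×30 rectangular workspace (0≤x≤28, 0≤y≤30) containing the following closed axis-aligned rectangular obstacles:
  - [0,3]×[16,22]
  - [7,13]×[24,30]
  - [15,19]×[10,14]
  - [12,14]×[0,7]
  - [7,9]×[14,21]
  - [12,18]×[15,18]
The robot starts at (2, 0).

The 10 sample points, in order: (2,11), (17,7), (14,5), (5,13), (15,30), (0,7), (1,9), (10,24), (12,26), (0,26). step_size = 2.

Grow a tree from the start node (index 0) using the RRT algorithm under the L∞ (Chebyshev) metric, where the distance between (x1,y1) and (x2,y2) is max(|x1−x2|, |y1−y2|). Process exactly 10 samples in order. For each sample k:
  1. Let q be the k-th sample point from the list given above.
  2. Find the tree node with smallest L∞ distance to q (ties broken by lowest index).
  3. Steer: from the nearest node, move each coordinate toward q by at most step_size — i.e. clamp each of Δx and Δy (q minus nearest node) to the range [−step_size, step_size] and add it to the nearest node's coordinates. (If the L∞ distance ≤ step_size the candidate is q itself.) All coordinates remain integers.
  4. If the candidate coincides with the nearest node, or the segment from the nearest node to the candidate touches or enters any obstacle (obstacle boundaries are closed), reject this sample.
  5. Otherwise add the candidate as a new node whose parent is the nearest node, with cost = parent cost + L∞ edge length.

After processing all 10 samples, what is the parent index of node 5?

Parent of node 5: 4

1. q=(2,11) nearest=0 d=11 new=(2,2) → add node 1 parent=0 cost=2
2. q=(17,7) nearest=0 d=15 new=(4,2) → add node 2 parent=0 cost=2
3. q=(14,5) nearest=2 d=10 new=(6,4) → add node 3 parent=2 cost=4
4. q=(5,13) nearest=3 d=9 new=(5,6) → add node 4 parent=3 cost=6
5. q=(15,30) nearest=4 d=24 new=(7,8) → add node 5 parent=4 cost=8
6. q=(0,7) nearest=1 d=5 new=(0,4) → add node 6 parent=1 cost=4
7. q=(1,9) nearest=4 d=4 new=(3,8) → add node 7 parent=4 cost=8
8. q=(10,24) nearest=5 d=16 new=(9,10) → add node 8 parent=5 cost=10
9. q=(12,26) nearest=8 d=16 new=(11,12) → add node 9 parent=8 cost=12
10. q=(0,26) nearest=9 d=14 new=(9,14) → blocked by [7,9]×[14,21], reject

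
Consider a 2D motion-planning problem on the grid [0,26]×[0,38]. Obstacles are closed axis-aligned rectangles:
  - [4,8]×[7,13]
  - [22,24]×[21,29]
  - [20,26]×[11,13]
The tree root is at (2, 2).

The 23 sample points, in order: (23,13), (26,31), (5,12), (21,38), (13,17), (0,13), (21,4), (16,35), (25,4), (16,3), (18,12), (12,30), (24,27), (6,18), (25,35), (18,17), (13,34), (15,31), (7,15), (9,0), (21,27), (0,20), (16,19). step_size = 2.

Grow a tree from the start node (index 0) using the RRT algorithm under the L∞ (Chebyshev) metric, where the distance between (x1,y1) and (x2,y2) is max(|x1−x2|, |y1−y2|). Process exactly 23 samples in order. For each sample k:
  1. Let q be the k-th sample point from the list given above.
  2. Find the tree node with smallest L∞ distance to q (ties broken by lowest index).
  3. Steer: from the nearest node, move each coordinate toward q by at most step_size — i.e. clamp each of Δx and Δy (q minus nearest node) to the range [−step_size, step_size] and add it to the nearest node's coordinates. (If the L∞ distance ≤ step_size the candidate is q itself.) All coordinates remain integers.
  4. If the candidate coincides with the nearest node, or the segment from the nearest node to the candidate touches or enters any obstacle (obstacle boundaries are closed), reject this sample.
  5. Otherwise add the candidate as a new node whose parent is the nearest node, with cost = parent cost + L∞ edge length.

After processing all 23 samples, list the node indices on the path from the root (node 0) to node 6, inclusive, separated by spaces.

1. q=(23,13) nearest=0 d=21 new=(4,4) → add node 1 parent=0 cost=2
2. q=(26,31) nearest=1 d=27 new=(6,6) → add node 2 parent=1 cost=4
3. q=(5,12) nearest=2 d=6 new=(5,8) → blocked by [4,8]×[7,13], reject
4. q=(21,38) nearest=2 d=32 new=(8,8) → blocked by [4,8]×[7,13], reject
5. q=(13,17) nearest=2 d=11 new=(8,8) → blocked by [4,8]×[7,13], reject
6. q=(0,13) nearest=2 d=7 new=(4,8) → blocked by [4,8]×[7,13], reject
7. q=(21,4) nearest=2 d=15 new=(8,4) → add node 3 parent=2 cost=6
8. q=(16,35) nearest=2 d=29 new=(8,8) → blocked by [4,8]×[7,13], reject
9. q=(25,4) nearest=3 d=17 new=(10,4) → add node 4 parent=3 cost=8
10. q=(16,3) nearest=4 d=6 new=(12,3) → add node 5 parent=4 cost=10
11. q=(18,12) nearest=4 d=8 new=(12,6) → add node 6 parent=4 cost=10
12. q=(12,30) nearest=2 d=24 new=(8,8) → blocked by [4,8]×[7,13], reject
13. q=(24,27) nearest=2 d=21 new=(8,8) → blocked by [4,8]×[7,13], reject
14. q=(6,18) nearest=2 d=12 new=(6,8) → blocked by [4,8]×[7,13], reject
15. q=(25,35) nearest=2 d=29 new=(8,8) → blocked by [4,8]×[7,13], reject
16. q=(18,17) nearest=6 d=11 new=(14,8) → add node 7 parent=6 cost=12
17. q=(13,34) nearest=7 d=26 new=(13,10) → add node 8 parent=7 cost=14
18. q=(15,31) nearest=8 d=21 new=(15,12) → add node 9 parent=8 cost=16
19. q=(7,15) nearest=8 d=6 new=(11,12) → add node 10 parent=8 cost=16
20. q=(9,0) nearest=5 d=3 new=(10,1) → add node 11 parent=5 cost=12
21. q=(21,27) nearest=9 d=15 new=(17,14) → add node 12 parent=9 cost=18
22. q=(0,20) nearest=10 d=11 new=(9,14) → add node 13 parent=10 cost=18
23. q=(16,19) nearest=12 d=5 new=(16,16) → add node 14 parent=12 cost=20

Path: 0 1 2 3 4 6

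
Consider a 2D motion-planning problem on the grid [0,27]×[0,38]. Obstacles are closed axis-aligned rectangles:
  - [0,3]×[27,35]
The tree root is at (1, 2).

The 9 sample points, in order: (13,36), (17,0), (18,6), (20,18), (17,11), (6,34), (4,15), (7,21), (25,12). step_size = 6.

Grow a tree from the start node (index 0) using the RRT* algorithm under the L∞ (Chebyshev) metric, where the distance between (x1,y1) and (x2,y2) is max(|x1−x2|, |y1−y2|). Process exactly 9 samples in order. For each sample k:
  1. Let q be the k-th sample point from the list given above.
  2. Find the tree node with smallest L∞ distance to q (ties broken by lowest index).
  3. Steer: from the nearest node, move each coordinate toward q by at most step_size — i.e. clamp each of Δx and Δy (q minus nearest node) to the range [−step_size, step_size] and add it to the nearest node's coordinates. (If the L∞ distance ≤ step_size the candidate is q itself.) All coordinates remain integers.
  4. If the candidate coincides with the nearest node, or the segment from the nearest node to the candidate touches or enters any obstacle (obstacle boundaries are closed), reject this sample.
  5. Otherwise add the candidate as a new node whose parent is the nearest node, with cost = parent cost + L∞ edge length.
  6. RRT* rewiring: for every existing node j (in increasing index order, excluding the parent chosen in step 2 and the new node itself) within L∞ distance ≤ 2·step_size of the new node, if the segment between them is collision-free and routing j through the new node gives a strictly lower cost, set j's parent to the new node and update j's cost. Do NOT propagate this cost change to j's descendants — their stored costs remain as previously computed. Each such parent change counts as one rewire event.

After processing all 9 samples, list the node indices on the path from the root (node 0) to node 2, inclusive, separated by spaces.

1. q=(13,36) nearest=0 d=34 new=(7,8) → add node 1 parent=0 cost=6
2. q=(17,0) nearest=1 d=10 new=(13,2) → add node 2 parent=1 cost=12
3. q=(18,6) nearest=2 d=5 new=(18,6) → add node 3 parent=2 cost=17
4. q=(20,18) nearest=3 d=12 new=(20,12) → add node 4 parent=3 cost=23
5. q=(17,11) nearest=4 d=3 new=(17,11) → add node 5 parent=4 cost=26
6. q=(6,34) nearest=4 d=22 new=(14,18) → add node 6 parent=4 cost=29
7. q=(4,15) nearest=1 d=7 new=(4,14) → add node 7 parent=1 cost=12; rewire 6→7 (22<29)
8. q=(7,21) nearest=6 d=7 new=(8,21) → add node 8 parent=6 cost=28
9. q=(25,12) nearest=4 d=5 new=(25,12) → add node 9 parent=4 cost=28

Path: 0 1 2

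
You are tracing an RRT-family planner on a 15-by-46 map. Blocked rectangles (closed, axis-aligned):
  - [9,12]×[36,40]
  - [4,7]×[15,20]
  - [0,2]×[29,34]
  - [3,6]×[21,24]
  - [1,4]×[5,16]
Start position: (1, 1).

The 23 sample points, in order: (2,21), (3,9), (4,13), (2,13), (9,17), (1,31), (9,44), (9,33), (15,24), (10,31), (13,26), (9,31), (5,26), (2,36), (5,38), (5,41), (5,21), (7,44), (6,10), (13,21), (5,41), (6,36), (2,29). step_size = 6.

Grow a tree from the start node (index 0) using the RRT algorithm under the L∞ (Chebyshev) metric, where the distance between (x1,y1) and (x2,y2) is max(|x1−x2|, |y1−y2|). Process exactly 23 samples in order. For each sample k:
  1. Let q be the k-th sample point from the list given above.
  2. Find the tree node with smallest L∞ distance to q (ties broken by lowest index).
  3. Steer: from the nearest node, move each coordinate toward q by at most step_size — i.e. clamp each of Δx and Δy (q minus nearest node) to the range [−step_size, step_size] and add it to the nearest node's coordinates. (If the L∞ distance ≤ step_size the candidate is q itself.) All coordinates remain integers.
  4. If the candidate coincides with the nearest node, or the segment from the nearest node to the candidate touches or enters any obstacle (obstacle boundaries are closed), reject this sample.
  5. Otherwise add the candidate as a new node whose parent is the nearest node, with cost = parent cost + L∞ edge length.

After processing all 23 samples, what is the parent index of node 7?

Parent of node 7: 5

1. q=(2,21) nearest=0 d=20 new=(2,7) → blocked by [1,4]×[5,16], reject
2. q=(3,9) nearest=0 d=8 new=(3,7) → blocked by [1,4]×[5,16], reject
3. q=(4,13) nearest=0 d=12 new=(4,7) → blocked by [1,4]×[5,16], reject
4. q=(2,13) nearest=0 d=12 new=(2,7) → blocked by [1,4]×[5,16], reject
5. q=(9,17) nearest=0 d=16 new=(7,7) → add node 1 parent=0 cost=6
6. q=(1,31) nearest=1 d=24 new=(1,13) → blocked by [1,4]×[5,16], reject
7. q=(9,44) nearest=1 d=37 new=(9,13) → add node 2 parent=1 cost=12
8. q=(9,33) nearest=2 d=20 new=(9,19) → add node 3 parent=2 cost=18
9. q=(15,24) nearest=3 d=6 new=(15,24) → add node 4 parent=3 cost=24
10. q=(10,31) nearest=4 d=7 new=(10,30) → add node 5 parent=4 cost=30
11. q=(13,26) nearest=4 d=2 new=(13,26) → add node 6 parent=4 cost=26
12. q=(9,31) nearest=5 d=1 new=(9,31) → add node 7 parent=5 cost=31
13. q=(5,26) nearest=5 d=5 new=(5,26) → add node 8 parent=5 cost=35
14. q=(2,36) nearest=7 d=7 new=(3,36) → add node 9 parent=7 cost=37
15. q=(5,38) nearest=9 d=2 new=(5,38) → add node 10 parent=9 cost=39
16. q=(5,41) nearest=10 d=3 new=(5,41) → add node 11 parent=10 cost=42
17. q=(5,21) nearest=3 d=4 new=(5,21) → blocked by [4,7]×[15,20], reject
18. q=(7,44) nearest=11 d=3 new=(7,44) → add node 12 parent=11 cost=45
19. q=(6,10) nearest=1 d=3 new=(6,10) → add node 13 parent=1 cost=9
20. q=(13,21) nearest=4 d=3 new=(13,21) → add node 14 parent=4 cost=27
21. q=(5,41) nearest=11 d=0 → coincident, reject
22. q=(6,36) nearest=10 d=2 new=(6,36) → add node 15 parent=10 cost=41
23. q=(2,29) nearest=8 d=3 new=(2,29) → blocked by [0,2]×[29,34], reject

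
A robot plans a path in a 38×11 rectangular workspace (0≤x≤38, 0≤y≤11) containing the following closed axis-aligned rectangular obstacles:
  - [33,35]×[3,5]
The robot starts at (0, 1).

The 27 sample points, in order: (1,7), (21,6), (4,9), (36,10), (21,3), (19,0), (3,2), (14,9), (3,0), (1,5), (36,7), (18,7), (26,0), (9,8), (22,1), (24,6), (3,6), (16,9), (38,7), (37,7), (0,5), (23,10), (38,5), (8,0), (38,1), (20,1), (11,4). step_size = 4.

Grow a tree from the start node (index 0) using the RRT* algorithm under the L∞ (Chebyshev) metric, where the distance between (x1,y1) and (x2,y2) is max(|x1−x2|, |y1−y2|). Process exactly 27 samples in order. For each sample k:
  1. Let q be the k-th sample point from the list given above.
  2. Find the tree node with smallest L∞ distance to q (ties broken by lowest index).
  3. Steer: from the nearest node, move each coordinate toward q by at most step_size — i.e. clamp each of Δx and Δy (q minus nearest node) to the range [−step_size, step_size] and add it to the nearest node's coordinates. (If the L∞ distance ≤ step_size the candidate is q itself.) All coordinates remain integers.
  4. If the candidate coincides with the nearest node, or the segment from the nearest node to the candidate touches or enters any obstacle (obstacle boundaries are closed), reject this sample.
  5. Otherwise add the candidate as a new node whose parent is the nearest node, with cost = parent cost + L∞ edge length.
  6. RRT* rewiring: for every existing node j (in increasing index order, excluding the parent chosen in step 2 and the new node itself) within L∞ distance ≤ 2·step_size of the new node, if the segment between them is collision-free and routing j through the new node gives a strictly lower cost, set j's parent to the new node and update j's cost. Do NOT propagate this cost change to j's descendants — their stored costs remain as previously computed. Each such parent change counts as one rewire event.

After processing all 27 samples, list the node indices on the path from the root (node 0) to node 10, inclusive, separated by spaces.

1. q=(1,7) nearest=0 d=6 new=(1,5) → add node 1 parent=0 cost=4
2. q=(21,6) nearest=1 d=20 new=(5,6) → add node 2 parent=1 cost=8
3. q=(4,9) nearest=2 d=3 new=(4,9) → add node 3 parent=2 cost=11
4. q=(36,10) nearest=2 d=31 new=(9,10) → add node 4 parent=2 cost=12
5. q=(21,3) nearest=4 d=12 new=(13,6) → add node 5 parent=4 cost=16
6. q=(19,0) nearest=5 d=6 new=(17,2) → add node 6 parent=5 cost=20
7. q=(3,2) nearest=0 d=3 new=(3,2) → add node 7 parent=0 cost=3; rewire 2→7 (7<8); rewire 3→7 (10<11); rewire 4→7 (11<12)
8. q=(14,9) nearest=5 d=3 new=(14,9) → add node 8 parent=5 cost=19
9. q=(3,0) nearest=7 d=2 new=(3,0) → add node 9 parent=7 cost=5
10. q=(1,5) nearest=1 d=0 → coincident, reject
11. q=(36,7) nearest=6 d=19 new=(21,6) → add node 10 parent=6 cost=24
12. q=(18,7) nearest=10 d=3 new=(18,7) → add node 11 parent=10 cost=27
13. q=(26,0) nearest=10 d=6 new=(25,2) → add node 12 parent=10 cost=28
14. q=(9,8) nearest=4 d=2 new=(9,8) → add node 13 parent=4 cost=13; rewire 8→13 (18<19)
15. q=(22,1) nearest=12 d=3 new=(22,1) → add node 14 parent=12 cost=31
16. q=(24,6) nearest=10 d=3 new=(24,6) → add node 15 parent=10 cost=27
17. q=(3,6) nearest=1 d=2 new=(3,6) → add node 16 parent=1 cost=6; rewire 3→16 (9<10); rewire 13→16 (12<13)
18. q=(16,9) nearest=8 d=2 new=(16,9) → add node 17 parent=8 cost=20; rewire 11→17 (22<27); rewire 14→17 (28<31)
19. q=(38,7) nearest=12 d=13 new=(29,6) → add node 18 parent=12 cost=32
20. q=(37,7) nearest=18 d=8 new=(33,7) → add node 19 parent=18 cost=36
21. q=(0,5) nearest=1 d=1 new=(0,5) → add node 20 parent=1 cost=5
22. q=(23,10) nearest=10 d=4 new=(23,10) → add node 21 parent=10 cost=28
23. q=(38,5) nearest=19 d=5 new=(37,5) → add node 22 parent=19 cost=40
24. q=(8,0) nearest=7 d=5 new=(7,0) → add node 23 parent=7 cost=7; rewire 5→23 (13<16)
25. q=(38,1) nearest=22 d=4 new=(38,1) → add node 24 parent=22 cost=44
26. q=(20,1) nearest=14 d=2 new=(20,1) → add node 25 parent=14 cost=30
27. q=(11,4) nearest=5 d=2 new=(11,4) → add node 26 parent=5 cost=15

Path: 0 7 23 5 6 10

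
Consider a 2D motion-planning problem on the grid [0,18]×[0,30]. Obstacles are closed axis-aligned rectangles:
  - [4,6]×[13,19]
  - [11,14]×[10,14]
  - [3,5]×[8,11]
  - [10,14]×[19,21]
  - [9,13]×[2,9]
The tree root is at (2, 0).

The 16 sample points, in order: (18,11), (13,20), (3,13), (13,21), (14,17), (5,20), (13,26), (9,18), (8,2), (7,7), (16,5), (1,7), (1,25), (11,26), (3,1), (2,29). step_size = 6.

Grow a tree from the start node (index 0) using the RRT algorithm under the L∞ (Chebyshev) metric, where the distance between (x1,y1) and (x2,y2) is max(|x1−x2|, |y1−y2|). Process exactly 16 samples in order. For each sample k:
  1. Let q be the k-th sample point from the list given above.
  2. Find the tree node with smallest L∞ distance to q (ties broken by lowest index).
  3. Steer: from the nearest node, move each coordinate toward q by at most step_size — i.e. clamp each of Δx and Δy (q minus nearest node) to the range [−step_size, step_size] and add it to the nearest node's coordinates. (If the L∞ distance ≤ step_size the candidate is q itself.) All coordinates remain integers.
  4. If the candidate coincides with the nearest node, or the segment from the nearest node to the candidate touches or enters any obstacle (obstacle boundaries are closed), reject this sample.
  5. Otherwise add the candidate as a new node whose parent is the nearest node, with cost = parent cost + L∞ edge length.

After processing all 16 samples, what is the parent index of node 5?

Parent of node 5: 0

1. q=(18,11) nearest=0 d=16 new=(8,6) → add node 1 parent=0 cost=6
2. q=(13,20) nearest=1 d=14 new=(13,12) → blocked by [11,14]×[10,14], reject
3. q=(3,13) nearest=1 d=7 new=(3,12) → blocked by [3,5]×[8,11], reject
4. q=(13,21) nearest=1 d=15 new=(13,12) → blocked by [11,14]×[10,14], reject
5. q=(14,17) nearest=1 d=11 new=(14,12) → blocked by [11,14]×[10,14], reject
6. q=(5,20) nearest=1 d=14 new=(5,12) → add node 2 parent=1 cost=12
7. q=(13,26) nearest=2 d=14 new=(11,18) → blocked by [4,6]×[13,19], reject
8. q=(9,18) nearest=2 d=6 new=(9,18) → blocked by [4,6]×[13,19], reject
9. q=(8,2) nearest=1 d=4 new=(8,2) → add node 3 parent=1 cost=10
10. q=(7,7) nearest=1 d=1 new=(7,7) → add node 4 parent=1 cost=7
11. q=(16,5) nearest=1 d=8 new=(14,5) → blocked by [9,13]×[2,9], reject
12. q=(1,7) nearest=2 d=5 new=(1,7) → blocked by [3,5]×[8,11], reject
13. q=(1,25) nearest=2 d=13 new=(1,18) → blocked by [4,6]×[13,19], reject
14. q=(11,26) nearest=2 d=14 new=(11,18) → blocked by [4,6]×[13,19], reject
15. q=(3,1) nearest=0 d=1 new=(3,1) → add node 5 parent=0 cost=1
16. q=(2,29) nearest=2 d=17 new=(2,18) → blocked by [4,6]×[13,19], reject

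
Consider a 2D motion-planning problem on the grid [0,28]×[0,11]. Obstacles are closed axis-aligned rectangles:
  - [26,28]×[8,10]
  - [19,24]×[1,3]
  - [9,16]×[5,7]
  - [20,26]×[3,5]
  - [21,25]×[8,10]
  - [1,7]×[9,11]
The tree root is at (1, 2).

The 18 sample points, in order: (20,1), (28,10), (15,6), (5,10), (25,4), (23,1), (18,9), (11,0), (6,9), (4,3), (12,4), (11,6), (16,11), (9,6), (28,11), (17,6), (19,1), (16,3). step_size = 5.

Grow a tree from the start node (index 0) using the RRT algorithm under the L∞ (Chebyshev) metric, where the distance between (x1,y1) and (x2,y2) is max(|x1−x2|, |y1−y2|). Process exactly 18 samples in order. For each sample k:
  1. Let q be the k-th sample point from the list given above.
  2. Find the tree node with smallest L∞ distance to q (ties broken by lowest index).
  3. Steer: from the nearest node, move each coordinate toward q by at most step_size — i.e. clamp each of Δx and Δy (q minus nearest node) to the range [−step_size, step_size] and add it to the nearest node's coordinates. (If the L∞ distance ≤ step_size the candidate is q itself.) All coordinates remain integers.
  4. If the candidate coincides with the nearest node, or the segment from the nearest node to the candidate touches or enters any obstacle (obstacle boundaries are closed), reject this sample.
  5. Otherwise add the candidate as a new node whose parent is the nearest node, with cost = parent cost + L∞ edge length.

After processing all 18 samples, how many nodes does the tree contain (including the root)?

Node count: 10

1. q=(20,1) nearest=0 d=19 new=(6,1) → add node 1 parent=0 cost=5
2. q=(28,10) nearest=1 d=22 new=(11,6) → blocked by [9,16]×[5,7], reject
3. q=(15,6) nearest=1 d=9 new=(11,6) → blocked by [9,16]×[5,7], reject
4. q=(5,10) nearest=0 d=8 new=(5,7) → add node 2 parent=0 cost=5
5. q=(25,4) nearest=1 d=19 new=(11,4) → add node 3 parent=1 cost=10
6. q=(23,1) nearest=3 d=12 new=(16,1) → add node 4 parent=3 cost=15
7. q=(18,9) nearest=3 d=7 new=(16,9) → blocked by [9,16]×[5,7], reject
8. q=(11,0) nearest=3 d=4 new=(11,0) → add node 5 parent=3 cost=14
9. q=(6,9) nearest=2 d=2 new=(6,9) → blocked by [1,7]×[9,11], reject
10. q=(4,3) nearest=1 d=2 new=(4,3) → add node 6 parent=1 cost=7
11. q=(12,4) nearest=3 d=1 new=(12,4) → add node 7 parent=3 cost=11
12. q=(11,6) nearest=3 d=2 new=(11,6) → blocked by [9,16]×[5,7], reject
13. q=(16,11) nearest=3 d=7 new=(16,9) → blocked by [9,16]×[5,7], reject
14. q=(9,6) nearest=3 d=2 new=(9,6) → blocked by [9,16]×[5,7], reject
15. q=(28,11) nearest=4 d=12 new=(21,6) → blocked by [20,26]×[3,5], reject
16. q=(17,6) nearest=4 d=5 new=(17,6) → add node 8 parent=4 cost=20
17. q=(19,1) nearest=4 d=3 new=(19,1) → blocked by [19,24]×[1,3], reject
18. q=(16,3) nearest=4 d=2 new=(16,3) → add node 9 parent=4 cost=17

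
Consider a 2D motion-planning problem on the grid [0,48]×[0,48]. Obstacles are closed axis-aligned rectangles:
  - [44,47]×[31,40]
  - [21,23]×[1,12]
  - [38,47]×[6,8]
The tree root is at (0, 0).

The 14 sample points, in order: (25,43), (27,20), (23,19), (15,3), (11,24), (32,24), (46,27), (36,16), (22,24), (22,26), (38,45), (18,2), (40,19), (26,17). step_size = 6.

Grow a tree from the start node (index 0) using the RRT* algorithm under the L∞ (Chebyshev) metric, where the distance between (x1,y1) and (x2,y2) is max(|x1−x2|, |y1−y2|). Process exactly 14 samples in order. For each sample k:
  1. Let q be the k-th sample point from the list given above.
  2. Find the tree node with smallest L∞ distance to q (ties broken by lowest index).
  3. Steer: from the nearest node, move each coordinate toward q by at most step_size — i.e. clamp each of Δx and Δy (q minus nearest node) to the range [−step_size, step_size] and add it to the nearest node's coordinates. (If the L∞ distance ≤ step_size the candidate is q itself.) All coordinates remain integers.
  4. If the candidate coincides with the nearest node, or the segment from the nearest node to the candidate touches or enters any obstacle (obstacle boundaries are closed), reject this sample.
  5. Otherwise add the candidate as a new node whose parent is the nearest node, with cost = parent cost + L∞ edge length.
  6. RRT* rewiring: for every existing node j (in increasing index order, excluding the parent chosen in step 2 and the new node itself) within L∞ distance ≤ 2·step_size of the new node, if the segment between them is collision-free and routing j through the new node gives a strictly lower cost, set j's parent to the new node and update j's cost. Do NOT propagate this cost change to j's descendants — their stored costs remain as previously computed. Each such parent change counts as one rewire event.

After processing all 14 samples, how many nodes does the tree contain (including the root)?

Node count: 15

1. q=(25,43) nearest=0 d=43 new=(6,6) → add node 1 parent=0 cost=6
2. q=(27,20) nearest=1 d=21 new=(12,12) → add node 2 parent=1 cost=12
3. q=(23,19) nearest=2 d=11 new=(18,18) → add node 3 parent=2 cost=18
4. q=(15,3) nearest=1 d=9 new=(12,3) → add node 4 parent=1 cost=12
5. q=(11,24) nearest=3 d=7 new=(12,24) → add node 5 parent=3 cost=24
6. q=(32,24) nearest=3 d=14 new=(24,24) → add node 6 parent=3 cost=24
7. q=(46,27) nearest=6 d=22 new=(30,27) → add node 7 parent=6 cost=30
8. q=(36,16) nearest=7 d=11 new=(36,21) → add node 8 parent=7 cost=36
9. q=(22,24) nearest=6 d=2 new=(22,24) → add node 9 parent=6 cost=26
10. q=(22,26) nearest=6 d=2 new=(22,26) → add node 10 parent=6 cost=26
11. q=(38,45) nearest=7 d=18 new=(36,33) → add node 11 parent=7 cost=36
12. q=(18,2) nearest=4 d=6 new=(18,2) → add node 12 parent=4 cost=18
13. q=(40,19) nearest=8 d=4 new=(40,19) → add node 13 parent=8 cost=40
14. q=(26,17) nearest=6 d=7 new=(26,18) → add node 14 parent=6 cost=30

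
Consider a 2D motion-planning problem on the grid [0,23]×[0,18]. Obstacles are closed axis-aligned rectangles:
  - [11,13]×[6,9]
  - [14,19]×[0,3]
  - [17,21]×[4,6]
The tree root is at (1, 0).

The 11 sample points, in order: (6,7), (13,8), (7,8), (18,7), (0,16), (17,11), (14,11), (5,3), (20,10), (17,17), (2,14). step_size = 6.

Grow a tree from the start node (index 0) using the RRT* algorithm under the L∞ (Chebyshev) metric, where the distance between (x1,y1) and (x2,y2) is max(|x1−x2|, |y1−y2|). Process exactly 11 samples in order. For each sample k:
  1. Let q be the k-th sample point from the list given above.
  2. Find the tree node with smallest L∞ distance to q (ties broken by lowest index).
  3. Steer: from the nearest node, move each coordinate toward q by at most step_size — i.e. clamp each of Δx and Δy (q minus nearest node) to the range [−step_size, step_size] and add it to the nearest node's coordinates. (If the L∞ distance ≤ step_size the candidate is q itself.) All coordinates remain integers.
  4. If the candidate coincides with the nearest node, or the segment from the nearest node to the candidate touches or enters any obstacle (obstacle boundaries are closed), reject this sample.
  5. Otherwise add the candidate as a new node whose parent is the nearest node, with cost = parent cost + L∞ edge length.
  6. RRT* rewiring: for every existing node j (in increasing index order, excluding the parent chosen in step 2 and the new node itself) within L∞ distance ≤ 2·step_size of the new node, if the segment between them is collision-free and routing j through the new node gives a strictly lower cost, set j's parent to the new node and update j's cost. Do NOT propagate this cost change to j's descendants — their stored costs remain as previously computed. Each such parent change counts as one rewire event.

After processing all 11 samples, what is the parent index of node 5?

Parent of node 5: 4

1. q=(6,7) nearest=0 d=7 new=(6,6) → add node 1 parent=0 cost=6
2. q=(13,8) nearest=1 d=7 new=(12,8) → blocked by [11,13]×[6,9], reject
3. q=(7,8) nearest=1 d=2 new=(7,8) → add node 2 parent=1 cost=8
4. q=(18,7) nearest=2 d=11 new=(13,7) → blocked by [11,13]×[6,9], reject
5. q=(0,16) nearest=2 d=8 new=(1,14) → add node 3 parent=2 cost=14
6. q=(17,11) nearest=2 d=10 new=(13,11) → add node 4 parent=2 cost=14
7. q=(14,11) nearest=4 d=1 new=(14,11) → add node 5 parent=4 cost=15
8. q=(5,3) nearest=1 d=3 new=(5,3) → add node 6 parent=1 cost=9
9. q=(20,10) nearest=5 d=6 new=(20,10) → add node 7 parent=5 cost=21
10. q=(17,17) nearest=4 d=6 new=(17,17) → add node 8 parent=4 cost=20
11. q=(2,14) nearest=3 d=1 new=(2,14) → add node 9 parent=3 cost=15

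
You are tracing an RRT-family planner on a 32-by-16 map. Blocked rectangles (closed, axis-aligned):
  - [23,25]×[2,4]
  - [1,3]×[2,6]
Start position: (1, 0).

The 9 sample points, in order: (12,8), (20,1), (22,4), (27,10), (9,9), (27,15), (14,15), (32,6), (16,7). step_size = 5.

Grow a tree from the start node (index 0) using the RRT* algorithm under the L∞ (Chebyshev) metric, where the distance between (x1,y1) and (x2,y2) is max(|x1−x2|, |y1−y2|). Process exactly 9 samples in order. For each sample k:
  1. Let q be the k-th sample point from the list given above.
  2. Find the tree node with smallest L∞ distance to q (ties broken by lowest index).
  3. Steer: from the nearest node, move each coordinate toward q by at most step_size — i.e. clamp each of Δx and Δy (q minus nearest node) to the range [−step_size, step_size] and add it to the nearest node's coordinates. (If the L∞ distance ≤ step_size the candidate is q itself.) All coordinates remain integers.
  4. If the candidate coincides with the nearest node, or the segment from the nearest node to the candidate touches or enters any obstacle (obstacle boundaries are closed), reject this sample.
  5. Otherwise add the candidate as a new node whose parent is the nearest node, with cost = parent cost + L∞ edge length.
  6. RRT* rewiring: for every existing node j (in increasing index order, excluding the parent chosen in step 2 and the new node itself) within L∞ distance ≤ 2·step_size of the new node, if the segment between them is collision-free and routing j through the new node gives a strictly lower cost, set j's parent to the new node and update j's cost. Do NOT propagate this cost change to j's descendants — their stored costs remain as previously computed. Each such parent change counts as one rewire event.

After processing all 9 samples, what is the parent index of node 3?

Parent of node 3: 2

1. q=(12,8) nearest=0 d=11 new=(6,5) → blocked by [1,3]×[2,6], reject
2. q=(20,1) nearest=0 d=19 new=(6,1) → add node 1 parent=0 cost=5
3. q=(22,4) nearest=1 d=16 new=(11,4) → add node 2 parent=1 cost=10
4. q=(27,10) nearest=2 d=16 new=(16,9) → add node 3 parent=2 cost=15
5. q=(9,9) nearest=2 d=5 new=(9,9) → add node 4 parent=2 cost=15
6. q=(27,15) nearest=3 d=11 new=(21,14) → add node 5 parent=3 cost=20
7. q=(14,15) nearest=3 d=6 new=(14,14) → add node 6 parent=3 cost=20
8. q=(32,6) nearest=5 d=11 new=(26,9) → add node 7 parent=5 cost=25
9. q=(16,7) nearest=3 d=2 new=(16,7) → add node 8 parent=3 cost=17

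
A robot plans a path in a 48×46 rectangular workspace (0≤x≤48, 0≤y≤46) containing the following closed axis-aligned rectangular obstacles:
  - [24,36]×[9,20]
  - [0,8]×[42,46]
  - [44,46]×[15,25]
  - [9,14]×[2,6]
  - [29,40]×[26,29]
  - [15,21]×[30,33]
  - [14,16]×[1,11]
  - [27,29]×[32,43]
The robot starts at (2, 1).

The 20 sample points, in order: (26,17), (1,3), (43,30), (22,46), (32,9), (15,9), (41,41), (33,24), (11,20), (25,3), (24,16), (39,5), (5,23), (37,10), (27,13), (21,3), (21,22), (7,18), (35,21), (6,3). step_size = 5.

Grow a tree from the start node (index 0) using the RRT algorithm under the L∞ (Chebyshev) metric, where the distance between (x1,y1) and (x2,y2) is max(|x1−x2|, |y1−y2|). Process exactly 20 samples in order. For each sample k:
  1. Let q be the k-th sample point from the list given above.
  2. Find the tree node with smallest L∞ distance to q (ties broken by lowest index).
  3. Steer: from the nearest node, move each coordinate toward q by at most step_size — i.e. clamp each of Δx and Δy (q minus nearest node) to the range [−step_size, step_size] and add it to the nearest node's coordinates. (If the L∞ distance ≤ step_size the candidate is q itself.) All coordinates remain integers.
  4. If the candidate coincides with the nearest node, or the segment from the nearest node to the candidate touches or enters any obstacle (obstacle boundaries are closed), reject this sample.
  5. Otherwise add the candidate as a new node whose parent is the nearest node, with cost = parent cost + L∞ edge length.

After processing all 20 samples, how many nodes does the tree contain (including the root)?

1. q=(26,17) nearest=0 d=24 new=(7,6) → add node 1 parent=0 cost=5
2. q=(1,3) nearest=0 d=2 new=(1,3) → add node 2 parent=0 cost=2
3. q=(43,30) nearest=1 d=36 new=(12,11) → add node 3 parent=1 cost=10
4. q=(22,46) nearest=3 d=35 new=(17,16) → add node 4 parent=3 cost=15
5. q=(32,9) nearest=4 d=15 new=(22,11) → add node 5 parent=4 cost=20
6. q=(15,9) nearest=3 d=3 new=(15,9) → blocked by [14,16]×[1,11], reject
7. q=(41,41) nearest=4 d=25 new=(22,21) → add node 6 parent=4 cost=20
8. q=(33,24) nearest=6 d=11 new=(27,24) → add node 7 parent=6 cost=25
9. q=(11,20) nearest=4 d=6 new=(12,20) → add node 8 parent=4 cost=20
10. q=(25,3) nearest=5 d=8 new=(25,6) → add node 9 parent=5 cost=25
11. q=(24,16) nearest=5 d=5 new=(24,16) → blocked by [24,36]×[9,20], reject
12. q=(39,5) nearest=9 d=14 new=(30,5) → add node 10 parent=9 cost=30
13. q=(5,23) nearest=8 d=7 new=(7,23) → add node 11 parent=8 cost=25
14. q=(37,10) nearest=10 d=7 new=(35,10) → blocked by [24,36]×[9,20], reject
15. q=(27,13) nearest=5 d=5 new=(27,13) → blocked by [24,36]×[9,20], reject
16. q=(21,3) nearest=9 d=4 new=(21,3) → add node 12 parent=9 cost=29
17. q=(21,22) nearest=6 d=1 new=(21,22) → add node 13 parent=6 cost=21
18. q=(7,18) nearest=8 d=5 new=(7,18) → add node 14 parent=8 cost=25
19. q=(35,21) nearest=7 d=8 new=(32,21) → add node 15 parent=7 cost=30
20. q=(6,3) nearest=1 d=3 new=(6,3) → add node 16 parent=1 cost=8

Node count: 17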